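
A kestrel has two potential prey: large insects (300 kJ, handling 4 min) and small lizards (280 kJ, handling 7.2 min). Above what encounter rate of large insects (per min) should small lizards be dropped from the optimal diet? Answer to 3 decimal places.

Drop small lizards once their profitability E₂/h₂ falls below the rate achievable on large insects alone: E₂/h₂ = λE₁/(1 + λh₁).
Solve for λ: λE₁h₂ = E₂(1 + λh₁) → λ(E₁h₂ − E₂h₁) = E₂ → λ = E₂/(E₁h₂ − E₂h₁).
λ = 280/(300×7.2 − 280×4) = 280/1040 = 0.2692 per min.

0.269 per min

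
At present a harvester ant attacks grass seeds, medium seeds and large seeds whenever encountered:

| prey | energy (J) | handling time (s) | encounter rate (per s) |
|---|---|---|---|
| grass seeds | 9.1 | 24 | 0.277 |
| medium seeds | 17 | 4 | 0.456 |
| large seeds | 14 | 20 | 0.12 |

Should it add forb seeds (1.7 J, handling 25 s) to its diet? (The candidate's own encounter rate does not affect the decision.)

Intake rate on the current diet: R = (0.277×9.1 + 0.456×17 + 0.12×14) / (1 + 0.277×24 + 0.456×4 + 0.12×20) = 11.95/11.87 = 1.007 J/s.
Profitability of forb seeds: 1.7/25 = 0.068 J/s.
0.068 < 1.007, so adding forb seeds would lower the average — exclude it.

No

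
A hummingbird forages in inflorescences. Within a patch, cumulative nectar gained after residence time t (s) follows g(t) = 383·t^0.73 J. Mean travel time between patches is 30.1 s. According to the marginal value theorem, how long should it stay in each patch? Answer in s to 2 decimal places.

81.38 s

By the marginal value theorem, leave when the instantaneous gain rate g'(t) equals the habitat-wide average g(t)/(T + t).
g'(t) = 0.73·383·t^-0.27. Setting 0.73·383·t^-0.27 = 383·t^0.73/(30.1+t) gives 0.73(30.1+t) = t, so 0.27·t = 0.73×30.1.
t* = 0.73×30.1/0.27 = 81.38 s.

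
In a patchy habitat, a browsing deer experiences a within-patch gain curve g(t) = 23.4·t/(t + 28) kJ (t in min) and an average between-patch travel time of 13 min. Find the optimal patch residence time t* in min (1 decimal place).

By the marginal value theorem, leave when the instantaneous gain rate g'(t) equals the habitat-wide average g(t)/(T + t).
g'(t) = 23.4·28/(t + 28)². Setting 23.4·28/(t+28)² = 23.4t/[(t+28)(13+t)] gives 28(13+t) = t(t+28), so t² = 28×13 = 364.
t* = √364 = 19.08 min.

19.1 min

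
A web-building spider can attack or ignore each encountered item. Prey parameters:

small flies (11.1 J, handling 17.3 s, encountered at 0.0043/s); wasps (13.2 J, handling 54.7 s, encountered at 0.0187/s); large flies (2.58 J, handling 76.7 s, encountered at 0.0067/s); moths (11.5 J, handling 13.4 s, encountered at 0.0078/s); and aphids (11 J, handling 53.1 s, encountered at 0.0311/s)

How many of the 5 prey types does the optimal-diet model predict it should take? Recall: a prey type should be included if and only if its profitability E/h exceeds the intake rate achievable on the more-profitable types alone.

Profitabilities (E/h, J/s): moths 0.858, small flies 0.642, wasps 0.241, aphids 0.207, large flies 0.0336. Add prey in this order while the next type's profitability exceeds the intake rate on those already taken.
Rate on top 1: 0.08121. small flies: 0.642 > 0.08121 → include.
Rate on top 2: 0.1166. wasps: 0.241 > 0.1166 → include.
Rate on top 3: 0.1745. aphids: 0.207 > 0.1745 → include.
Rate on top 4: 0.1885. large flies: 0.0336 < 0.1885 → exclude; stop.
Optimal diet: moths, small flies, wasps, aphids — 4 of 5 types.

4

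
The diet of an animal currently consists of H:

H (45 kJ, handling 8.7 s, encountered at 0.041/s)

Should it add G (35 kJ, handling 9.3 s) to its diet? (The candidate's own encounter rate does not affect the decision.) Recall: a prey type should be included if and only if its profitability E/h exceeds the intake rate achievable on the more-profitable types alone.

Intake rate on the current diet: R = (0.041×45) / (1 + 0.041×8.7) = 1.845/1.357 = 1.36 kJ/s.
Profitability of G: 35/9.3 = 3.763 kJ/s.
Since 3.763 > R, including G increases the long-run rate.

Yes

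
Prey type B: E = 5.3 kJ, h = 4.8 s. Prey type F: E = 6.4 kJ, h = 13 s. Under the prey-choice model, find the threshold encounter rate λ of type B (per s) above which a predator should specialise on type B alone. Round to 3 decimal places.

At the threshold, the rate on type B alone equals the profitability of type F: λ·5.3/(1 + λ·4.8) = 6.4/13 = 0.4923.
Rearranging, λ(5.3 − 0.4923×4.8) = 0.4923, so λ = 0.4923/2.937 = 0.1676 per s.

0.168 per s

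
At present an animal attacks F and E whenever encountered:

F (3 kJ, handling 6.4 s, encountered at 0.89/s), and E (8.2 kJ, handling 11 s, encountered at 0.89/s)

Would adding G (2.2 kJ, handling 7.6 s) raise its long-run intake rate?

No

Intake rate on the current diet: R = (0.89×3 + 0.89×8.2) / (1 + 0.89×6.4 + 0.89×11) = 9.968/16.49 = 0.6046 kJ/s.
G: E/h = 2.2/7.6 = 0.2895 kJ/s.
0.2895 < 0.6046, so adding G would lower the average — exclude it.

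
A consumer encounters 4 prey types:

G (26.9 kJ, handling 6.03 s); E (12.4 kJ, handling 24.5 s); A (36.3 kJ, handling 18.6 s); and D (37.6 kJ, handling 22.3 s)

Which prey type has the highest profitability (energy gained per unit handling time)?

Profitability E/h (kJ/s): G = 26.9/6.03 = 4.46, E = 12.4/24.5 = 0.506, A = 36.3/18.6 = 1.95, D = 37.6/22.3 = 1.69.
Ranked: G > A > D > E.

G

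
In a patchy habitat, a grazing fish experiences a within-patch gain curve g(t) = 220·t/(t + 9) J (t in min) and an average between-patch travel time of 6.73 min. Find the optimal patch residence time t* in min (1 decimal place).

7.8 min

Optimal t* satisfies g'(t*) = g(t*)/(T + t*).
g'(t) = 220·9/(t + 9)². Setting 220·9/(t+9)² = 220t/[(t+9)(6.73+t)] gives 9(6.73+t) = t(t+9), so t² = 9×6.73 = 60.57.
t* = √60.57 = 7.783 min.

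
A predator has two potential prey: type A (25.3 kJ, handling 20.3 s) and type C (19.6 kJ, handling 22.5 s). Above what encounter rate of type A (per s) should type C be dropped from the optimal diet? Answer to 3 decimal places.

0.114 per s

Drop type C once their profitability E₂/h₂ falls below the rate achievable on type A alone: E₂/h₂ = λE₁/(1 + λh₁).
Solve for λ: λE₁h₂ = E₂(1 + λh₁) → λ(E₁h₂ − E₂h₁) = E₂ → λ = E₂/(E₁h₂ − E₂h₁).
λ = 19.6/(25.3×22.5 − 19.6×20.3) = 19.6/171.4 = 0.1144 per s.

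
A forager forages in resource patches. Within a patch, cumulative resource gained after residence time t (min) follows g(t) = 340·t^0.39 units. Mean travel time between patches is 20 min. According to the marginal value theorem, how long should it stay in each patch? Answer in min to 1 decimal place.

Optimal t* satisfies g'(t*) = g(t*)/(T + t*).
g'(t) = 0.39·340·t^-0.61. Setting 0.39·340·t^-0.61 = 340·t^0.39/(20+t) gives 0.39(20+t) = t, so 0.61·t = 0.39×20.
t* = 0.39×20/0.61 = 12.79 min.

12.8 min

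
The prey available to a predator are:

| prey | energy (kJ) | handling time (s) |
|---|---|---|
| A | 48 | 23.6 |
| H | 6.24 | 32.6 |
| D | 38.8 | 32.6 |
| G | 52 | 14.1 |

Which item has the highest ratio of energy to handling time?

Profitability E/h (kJ/s): A = 48/23.6 = 2.03, H = 6.24/32.6 = 0.191, D = 38.8/32.6 = 1.19, G = 52/14.1 = 3.69.
Ranked: G > A > D > H.

G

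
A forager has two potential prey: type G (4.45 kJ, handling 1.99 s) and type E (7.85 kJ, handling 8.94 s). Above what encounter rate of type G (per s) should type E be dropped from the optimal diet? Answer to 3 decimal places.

0.325 per s

The zero-one rule: include type E iff E₂/h₂ > λE₁/(1+λh₁). Equality gives the switch point.
λE₁h₂ = E₂ + λE₂h₁ ⇒ λ = E₂/(E₁h₂ − E₂h₁) = 7.85/(39.78 − 15.62) = 0.3249 per s.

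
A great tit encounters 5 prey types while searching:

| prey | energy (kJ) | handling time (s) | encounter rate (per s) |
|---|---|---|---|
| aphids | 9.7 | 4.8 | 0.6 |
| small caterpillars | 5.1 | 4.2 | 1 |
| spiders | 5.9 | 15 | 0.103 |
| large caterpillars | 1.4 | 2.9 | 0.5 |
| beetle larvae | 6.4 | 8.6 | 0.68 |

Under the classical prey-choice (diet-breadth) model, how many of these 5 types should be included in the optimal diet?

1

Profitabilities (E/h, kJ/s): aphids 2.02, small caterpillars 1.21, beetle larvae 0.744, large caterpillars 0.483, spiders 0.393. Add prey in this order while the next type's profitability exceeds the intake rate on those already taken.
Rate on top 1: 1.5. small caterpillars: 1.21 < 1.5 → exclude; stop.
Optimal diet: aphids — 1 of 5 types.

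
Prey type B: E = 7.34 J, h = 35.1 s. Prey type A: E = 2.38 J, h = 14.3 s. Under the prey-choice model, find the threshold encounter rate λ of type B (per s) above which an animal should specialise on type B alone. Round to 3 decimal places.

0.111 per s

Drop type A once their profitability E₂/h₂ falls below the rate achievable on type B alone: E₂/h₂ = λE₁/(1 + λh₁).
Solve for λ: λE₁h₂ = E₂(1 + λh₁) → λ(E₁h₂ − E₂h₁) = E₂ → λ = E₂/(E₁h₂ − E₂h₁).
λ = 2.38/(7.34×14.3 − 2.38×35.1) = 2.38/21.42 = 0.1111 per s.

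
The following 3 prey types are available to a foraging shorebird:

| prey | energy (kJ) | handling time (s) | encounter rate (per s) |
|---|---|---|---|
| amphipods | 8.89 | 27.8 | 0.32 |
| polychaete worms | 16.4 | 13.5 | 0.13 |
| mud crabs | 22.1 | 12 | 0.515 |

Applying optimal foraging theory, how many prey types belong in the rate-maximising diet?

1

Profitabilities (E/h, kJ/s): mud crabs 1.84, polychaete worms 1.21, amphipods 0.32. Add prey in this order while the next type's profitability exceeds the intake rate on those already taken.
Rate on top 1: 1.585. polychaete worms: 1.21 < 1.585 → exclude; stop.
Optimal diet: mud crabs — 1 of 3 types.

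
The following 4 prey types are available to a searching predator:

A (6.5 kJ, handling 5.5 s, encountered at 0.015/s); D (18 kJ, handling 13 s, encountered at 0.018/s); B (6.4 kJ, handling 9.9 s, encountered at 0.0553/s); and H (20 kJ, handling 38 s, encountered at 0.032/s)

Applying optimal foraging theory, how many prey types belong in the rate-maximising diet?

Rank by E/h (kJ/s): D 1.38, A 1.18, B 0.646, H 0.526. Include each in turn until the next type's E/h falls below the running intake rate.
Rate on top 1: 0.2626. A: 1.18 > 0.2626 → include.
Rate on top 2: 0.3202. B: 0.646 > 0.3202 → include.
Rate on top 3: 0.416. H: 0.526 > 0.416 → include.
Optimal diet: D, A, B, H — 4 of 4 types.

4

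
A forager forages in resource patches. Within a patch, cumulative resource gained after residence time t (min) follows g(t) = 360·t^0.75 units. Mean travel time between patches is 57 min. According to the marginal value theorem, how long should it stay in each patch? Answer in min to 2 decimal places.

By the marginal value theorem, leave when the instantaneous gain rate g'(t) equals the habitat-wide average g(t)/(T + t).
g'(t) = 0.75·360·t^-0.25. Setting 0.75·360·t^-0.25 = 360·t^0.75/(57+t) gives 0.75(57+t) = t, so 0.25·t = 0.75×57.
t* = 0.75×57/0.25 = 171 min.

171.00 min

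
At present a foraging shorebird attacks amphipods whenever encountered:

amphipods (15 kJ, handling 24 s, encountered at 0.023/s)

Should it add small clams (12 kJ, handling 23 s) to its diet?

Intake rate on the current diet: R = (0.023×15) / (1 + 0.023×24) = 0.345/1.552 = 0.2223 kJ/s.
small clams: E/h = 12/23 = 0.5217 kJ/s.
0.5217 > 0.2223, so adding small clams raises the average — include it.

Yes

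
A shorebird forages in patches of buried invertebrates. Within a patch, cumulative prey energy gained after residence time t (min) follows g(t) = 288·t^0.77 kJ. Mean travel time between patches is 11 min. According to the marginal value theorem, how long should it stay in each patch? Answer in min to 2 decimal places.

Optimal t* satisfies g'(t*) = g(t*)/(T + t*).
g'(t) = 0.77·288·t^-0.23. Setting 0.77·288·t^-0.23 = 288·t^0.77/(11+t) gives 0.77(11+t) = t, so 0.23·t = 0.77×11.
t* = 0.77×11/0.23 = 36.83 min.

36.83 min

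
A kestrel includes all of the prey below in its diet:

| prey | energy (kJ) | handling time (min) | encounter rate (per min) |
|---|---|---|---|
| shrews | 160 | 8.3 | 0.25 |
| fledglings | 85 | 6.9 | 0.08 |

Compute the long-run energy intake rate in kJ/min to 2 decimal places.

12.90 kJ/min

R = (0.25×160 + 0.08×85) / (1 + 0.25×8.3 + 0.08×6.9) = 46.8/3.627 = 12.9 kJ/min.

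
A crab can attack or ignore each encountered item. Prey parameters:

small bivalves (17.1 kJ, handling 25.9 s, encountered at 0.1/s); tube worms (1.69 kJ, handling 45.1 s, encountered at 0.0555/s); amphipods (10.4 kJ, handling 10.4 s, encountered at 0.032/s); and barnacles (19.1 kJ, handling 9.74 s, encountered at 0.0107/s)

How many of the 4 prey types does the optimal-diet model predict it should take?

3

E/h in descending order: barnacles 1.96, amphipods 1, small bivalves 0.66, tube worms 0.0375 kJ/s. The optimal diet is the largest prefix of this list for which every included type satisfies E_i/h_i > R on the types above it.
Rate on top 1: 0.1851. amphipods: 1 > 0.1851 → include.
Rate on top 2: 0.3738. small bivalves: 0.66 > 0.3738 → include.
Rate on top 3: 0.558. tube worms: 0.0375 < 0.558 → exclude; stop.
Optimal diet: barnacles, amphipods, small bivalves — 3 of 4 types.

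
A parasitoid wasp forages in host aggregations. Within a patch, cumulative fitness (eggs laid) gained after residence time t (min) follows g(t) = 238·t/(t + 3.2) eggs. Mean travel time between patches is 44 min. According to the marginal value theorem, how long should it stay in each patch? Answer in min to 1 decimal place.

Maximise g(t)/(T+t): set derivative to zero → g'(t)(T+t) = g(t).
g'(t) = 238·3.2/(t + 3.2)². Setting 238·3.2/(t+3.2)² = 238t/[(t+3.2)(44+t)] gives 3.2(44+t) = t(t+3.2), so t² = 3.2×44 = 140.8.
t* = √140.8 = 11.87 min.

11.9 min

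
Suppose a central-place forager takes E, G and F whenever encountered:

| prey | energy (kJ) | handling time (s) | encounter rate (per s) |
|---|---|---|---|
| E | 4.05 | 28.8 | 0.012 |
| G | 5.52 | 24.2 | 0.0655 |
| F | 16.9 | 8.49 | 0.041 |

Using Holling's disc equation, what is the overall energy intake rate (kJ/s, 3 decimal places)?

R = (0.012×4.05 + 0.0655×5.52 + 0.041×16.9) / (1 + 0.012×28.8 + 0.0655×24.2 + 0.041×8.49) = 1.103/3.279 = 0.3364 kJ/s.

0.336 kJ/s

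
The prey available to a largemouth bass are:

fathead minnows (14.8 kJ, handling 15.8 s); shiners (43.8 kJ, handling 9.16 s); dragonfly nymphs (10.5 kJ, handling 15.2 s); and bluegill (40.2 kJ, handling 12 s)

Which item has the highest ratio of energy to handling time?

shiners

Profitability E/h (kJ/s): fathead minnows = 14.8/15.8 = 0.937, shiners = 43.8/9.16 = 4.78, dragonfly nymphs = 10.5/15.2 = 0.691, bluegill = 40.2/12 = 3.35.
Ranked: shiners > bluegill > fathead minnows > dragonfly nymphs.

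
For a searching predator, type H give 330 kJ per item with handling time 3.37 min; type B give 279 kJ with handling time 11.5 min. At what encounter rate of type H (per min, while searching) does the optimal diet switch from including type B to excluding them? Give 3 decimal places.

The zero-one rule: include type B iff E₂/h₂ > λE₁/(1+λh₁). Equality gives the switch point.
λE₁h₂ = E₂ + λE₂h₁ ⇒ λ = E₂/(E₁h₂ − E₂h₁) = 279/(3795 − 940.2) = 0.09773 per min.

0.098 per min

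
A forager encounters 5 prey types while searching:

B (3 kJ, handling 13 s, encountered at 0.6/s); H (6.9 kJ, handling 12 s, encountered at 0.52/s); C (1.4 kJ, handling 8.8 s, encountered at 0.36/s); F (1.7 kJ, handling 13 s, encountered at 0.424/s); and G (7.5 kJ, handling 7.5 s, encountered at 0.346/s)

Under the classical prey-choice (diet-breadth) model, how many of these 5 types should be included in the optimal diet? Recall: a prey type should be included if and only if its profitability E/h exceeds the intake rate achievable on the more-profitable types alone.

E/h in descending order: G 1, H 0.575, B 0.231, C 0.159, F 0.131 kJ/s. The optimal diet is the largest prefix of this list for which every included type satisfies E_i/h_i > R on the types above it.
Rate on top 1: 0.7218. H: 0.575 < 0.7218 → exclude; stop.
Optimal diet: G — 1 of 5 types.

1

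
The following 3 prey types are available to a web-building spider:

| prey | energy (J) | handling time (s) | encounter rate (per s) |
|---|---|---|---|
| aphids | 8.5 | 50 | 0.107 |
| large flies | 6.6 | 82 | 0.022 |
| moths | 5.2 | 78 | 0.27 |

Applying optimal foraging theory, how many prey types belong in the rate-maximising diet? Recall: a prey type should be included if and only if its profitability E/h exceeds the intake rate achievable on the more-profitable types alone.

1

Rank by E/h (J/s): aphids 0.17, large flies 0.0805, moths 0.0667. Include each in turn until the next type's E/h falls below the running intake rate.
Rate on top 1: 0.1432. large flies: 0.0805 < 0.1432 → exclude; stop.
Optimal diet: aphids — 1 of 3 types.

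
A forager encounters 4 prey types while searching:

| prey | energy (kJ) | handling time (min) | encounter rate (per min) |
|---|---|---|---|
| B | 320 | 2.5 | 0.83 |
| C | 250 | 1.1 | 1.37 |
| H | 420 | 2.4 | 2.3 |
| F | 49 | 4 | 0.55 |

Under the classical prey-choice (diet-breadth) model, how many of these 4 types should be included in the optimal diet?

2

Profitabilities (E/h, kJ/min): C 227, H 175, B 128, F 12.2. Add prey in this order while the next type's profitability exceeds the intake rate on those already taken.
Rate on top 1: 136.6. H: 175 > 136.6 → include.
Rate on top 2: 163. B: 128 < 163 → exclude; stop.
Optimal diet: C, H — 2 of 4 types.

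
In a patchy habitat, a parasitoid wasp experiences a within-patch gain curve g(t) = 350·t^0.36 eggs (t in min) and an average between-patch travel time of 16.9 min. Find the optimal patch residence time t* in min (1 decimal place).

Optimal t* satisfies g'(t*) = g(t*)/(T + t*).
g'(t) = 0.36·350·t^-0.64. Setting 0.36·350·t^-0.64 = 350·t^0.36/(16.9+t) gives 0.36(16.9+t) = t, so 0.64·t = 0.36×16.9.
t* = 0.36×16.9/0.64 = 9.506 min.

9.5 min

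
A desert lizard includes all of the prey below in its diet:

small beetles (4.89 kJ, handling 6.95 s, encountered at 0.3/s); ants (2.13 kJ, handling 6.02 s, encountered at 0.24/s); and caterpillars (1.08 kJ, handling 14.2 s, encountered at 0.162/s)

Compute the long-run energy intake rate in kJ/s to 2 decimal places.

R = (0.3×4.89 + 0.24×2.13 + 0.162×1.08) / (1 + 0.3×6.95 + 0.24×6.02 + 0.162×14.2) = 2.153/6.83 = 0.3152 kJ/s.

0.32 kJ/s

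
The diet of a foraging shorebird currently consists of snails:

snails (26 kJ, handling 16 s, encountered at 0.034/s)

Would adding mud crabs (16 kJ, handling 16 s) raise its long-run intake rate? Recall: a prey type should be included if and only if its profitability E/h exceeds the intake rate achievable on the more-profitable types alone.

Yes

Current rate: (0.034×26)/(1 + 0.034×16) = 0.5725 kJ/s.
Profitability of mud crabs: 16/16 = 1 kJ/s.
1 > 0.5725, so adding mud crabs raises the average — include it.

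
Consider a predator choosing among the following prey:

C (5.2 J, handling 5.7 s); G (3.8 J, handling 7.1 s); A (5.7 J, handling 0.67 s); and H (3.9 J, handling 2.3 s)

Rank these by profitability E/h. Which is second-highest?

H

Profitability E/h (J/s): C = 5.2/5.7 = 0.912, G = 3.8/7.1 = 0.535, A = 5.7/0.67 = 8.51, H = 3.9/2.3 = 1.7.
Ranked: A > H > C > G.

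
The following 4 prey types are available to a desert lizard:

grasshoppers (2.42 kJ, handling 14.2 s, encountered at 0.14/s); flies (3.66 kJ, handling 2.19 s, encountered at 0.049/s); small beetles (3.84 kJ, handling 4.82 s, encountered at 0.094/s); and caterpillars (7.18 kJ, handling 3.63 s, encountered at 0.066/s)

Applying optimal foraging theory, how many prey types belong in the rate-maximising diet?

E/h in descending order: caterpillars 1.98, flies 1.67, small beetles 0.797, grasshoppers 0.17 kJ/s. The optimal diet is the largest prefix of this list for which every included type satisfies E_i/h_i > R on the types above it.
Rate on top 1: 0.3823. flies: 1.67 > 0.3823 → include.
Rate on top 2: 0.485. small beetles: 0.797 > 0.485 → include.
Rate on top 3: 0.5634. grasshoppers: 0.17 < 0.5634 → exclude; stop.
Optimal diet: caterpillars, flies, small beetles — 3 of 4 types.

3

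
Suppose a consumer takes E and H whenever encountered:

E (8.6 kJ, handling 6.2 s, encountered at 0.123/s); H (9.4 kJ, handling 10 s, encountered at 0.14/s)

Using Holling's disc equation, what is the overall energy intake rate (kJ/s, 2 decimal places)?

0.75 kJ/s

Energy encountered per unit search time: 0.123×8.6 + 0.14×9.4 = 2.374 kJ/s.
Handling time per unit search time: 0.123×6.2 + 0.14×10 = 2.163.
Rate = 2.374/(1 + 2.163) = 0.7506 kJ/s.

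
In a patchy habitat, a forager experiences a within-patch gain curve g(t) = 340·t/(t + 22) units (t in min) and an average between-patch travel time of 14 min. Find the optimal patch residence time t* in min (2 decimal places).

17.55 min

Optimal t* satisfies g'(t*) = g(t*)/(T + t*).
g'(t) = 340·22/(t + 22)². Setting 340·22/(t+22)² = 340t/[(t+22)(14+t)] gives 22(14+t) = t(t+22), so t² = 22×14 = 308.
t* = √308 = 17.55 min.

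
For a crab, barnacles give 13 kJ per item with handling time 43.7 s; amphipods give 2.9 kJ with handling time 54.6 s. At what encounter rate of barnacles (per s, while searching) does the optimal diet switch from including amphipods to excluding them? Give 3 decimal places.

Drop amphipods once their profitability E₂/h₂ falls below the rate achievable on barnacles alone: E₂/h₂ = λE₁/(1 + λh₁).
Solve for λ: λE₁h₂ = E₂(1 + λh₁) → λ(E₁h₂ − E₂h₁) = E₂ → λ = E₂/(E₁h₂ − E₂h₁).
λ = 2.9/(13×54.6 − 2.9×43.7) = 2.9/583.1 = 0.004974 per s.

0.005 per s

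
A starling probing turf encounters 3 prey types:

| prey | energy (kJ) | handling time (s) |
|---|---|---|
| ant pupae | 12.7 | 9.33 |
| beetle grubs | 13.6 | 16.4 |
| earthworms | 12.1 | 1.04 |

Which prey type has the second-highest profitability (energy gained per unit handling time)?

ant pupae

In descending order of E/h:
earthworms: 12.1/1.04 = 11.6 kJ/s
ant pupae: 12.7/9.33 = 1.36 kJ/s
beetle grubs: 13.6/16.4 = 0.829 kJ/s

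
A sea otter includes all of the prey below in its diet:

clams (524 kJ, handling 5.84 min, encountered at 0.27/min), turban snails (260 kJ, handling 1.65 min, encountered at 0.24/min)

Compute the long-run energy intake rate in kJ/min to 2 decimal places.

R = Σλ_iE_i / (1 + Σλ_ih_i)
Numerator: 0.27×524 + 0.24×260 = 203.9
Denominator: 1 + 0.27×5.84 + 0.24×1.65 = 2.973
R = 203.9/2.973 = 68.58 kJ/min

68.58 kJ/min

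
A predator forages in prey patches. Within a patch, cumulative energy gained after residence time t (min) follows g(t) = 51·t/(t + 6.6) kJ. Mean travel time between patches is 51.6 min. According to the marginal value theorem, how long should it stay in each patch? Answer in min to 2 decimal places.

18.45 min

By the marginal value theorem, leave when the instantaneous gain rate g'(t) equals the habitat-wide average g(t)/(T + t).
g'(t) = 51·6.6/(t + 6.6)². Setting 51·6.6/(t+6.6)² = 51t/[(t+6.6)(51.6+t)] gives 6.6(51.6+t) = t(t+6.6), so t² = 6.6×51.6 = 340.6.
t* = √340.6 = 18.45 min.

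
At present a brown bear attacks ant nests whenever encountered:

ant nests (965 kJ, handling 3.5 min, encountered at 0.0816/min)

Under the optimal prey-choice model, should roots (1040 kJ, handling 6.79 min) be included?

Yes

Intake rate on the current diet: R = (0.0816×965) / (1 + 0.0816×3.5) = 78.74/1.286 = 61.25 kJ/min.
Profitability of roots: 1040/6.79 = 153.2 kJ/min.
153.2 > 61.25, so adding roots raises the average — include it.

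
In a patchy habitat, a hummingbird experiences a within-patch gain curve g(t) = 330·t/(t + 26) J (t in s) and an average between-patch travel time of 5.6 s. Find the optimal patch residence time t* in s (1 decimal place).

By the marginal value theorem, leave when the instantaneous gain rate g'(t) equals the habitat-wide average g(t)/(T + t).
g'(t) = 330·26/(t + 26)². Setting 330·26/(t+26)² = 330t/[(t+26)(5.6+t)] gives 26(5.6+t) = t(t+26), so t² = 26×5.6 = 145.6.
t* = √145.6 = 12.07 s.

12.1 s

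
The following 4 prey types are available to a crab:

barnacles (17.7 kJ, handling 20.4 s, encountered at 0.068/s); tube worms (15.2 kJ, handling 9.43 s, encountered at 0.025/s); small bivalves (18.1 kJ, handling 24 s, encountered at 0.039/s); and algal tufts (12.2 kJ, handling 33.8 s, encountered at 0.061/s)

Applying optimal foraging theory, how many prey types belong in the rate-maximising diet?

3

Profitabilities (E/h, kJ/s): tube worms 1.61, barnacles 0.868, small bivalves 0.754, algal tufts 0.361. Add prey in this order while the next type's profitability exceeds the intake rate on those already taken.
Rate on top 1: 0.3075. barnacles: 0.868 > 0.3075 → include.
Rate on top 2: 0.6037. small bivalves: 0.754 > 0.6037 → include.
Rate on top 3: 0.6433. algal tufts: 0.361 < 0.6433 → exclude; stop.
Optimal diet: tube worms, barnacles, small bivalves — 3 of 4 types.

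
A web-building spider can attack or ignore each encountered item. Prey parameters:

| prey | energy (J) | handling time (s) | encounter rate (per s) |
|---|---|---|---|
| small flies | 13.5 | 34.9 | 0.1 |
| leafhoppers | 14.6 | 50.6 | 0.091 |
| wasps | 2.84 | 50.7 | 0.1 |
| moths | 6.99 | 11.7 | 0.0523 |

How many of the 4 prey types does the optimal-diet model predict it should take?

2

E/h in descending order: moths 0.597, small flies 0.387, leafhoppers 0.289, wasps 0.056 J/s. The optimal diet is the largest prefix of this list for which every included type satisfies E_i/h_i > R on the types above it.
Rate on top 1: 0.2268. small flies: 0.387 > 0.2268 → include.
Rate on top 2: 0.3363. leafhoppers: 0.289 < 0.3363 → exclude; stop.
Optimal diet: moths, small flies — 2 of 4 types.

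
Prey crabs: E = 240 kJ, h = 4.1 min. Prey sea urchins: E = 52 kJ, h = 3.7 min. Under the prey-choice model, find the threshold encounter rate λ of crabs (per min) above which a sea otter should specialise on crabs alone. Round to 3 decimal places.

The zero-one rule: include sea urchins iff E₂/h₂ > λE₁/(1+λh₁). Equality gives the switch point.
λE₁h₂ = E₂ + λE₂h₁ ⇒ λ = E₂/(E₁h₂ − E₂h₁) = 52/(888 − 213.2) = 0.07706 per min.

0.077 per min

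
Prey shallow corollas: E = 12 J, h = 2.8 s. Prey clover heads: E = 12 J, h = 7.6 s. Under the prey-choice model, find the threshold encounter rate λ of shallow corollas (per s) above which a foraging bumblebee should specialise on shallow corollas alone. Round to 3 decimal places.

Drop clover heads once their profitability E₂/h₂ falls below the rate achievable on shallow corollas alone: E₂/h₂ = λE₁/(1 + λh₁).
Solve for λ: λE₁h₂ = E₂(1 + λh₁) → λ(E₁h₂ − E₂h₁) = E₂ → λ = E₂/(E₁h₂ − E₂h₁).
λ = 12/(12×7.6 − 12×2.8) = 12/57.6 = 0.2083 per s.

0.208 per s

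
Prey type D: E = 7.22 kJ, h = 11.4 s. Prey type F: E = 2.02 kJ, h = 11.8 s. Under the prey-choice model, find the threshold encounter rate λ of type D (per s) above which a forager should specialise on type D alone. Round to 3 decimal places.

0.032 per s

Drop type F once their profitability E₂/h₂ falls below the rate achievable on type D alone: E₂/h₂ = λE₁/(1 + λh₁).
Solve for λ: λE₁h₂ = E₂(1 + λh₁) → λ(E₁h₂ − E₂h₁) = E₂ → λ = E₂/(E₁h₂ − E₂h₁).
λ = 2.02/(7.22×11.8 − 2.02×11.4) = 2.02/62.17 = 0.03249 per s.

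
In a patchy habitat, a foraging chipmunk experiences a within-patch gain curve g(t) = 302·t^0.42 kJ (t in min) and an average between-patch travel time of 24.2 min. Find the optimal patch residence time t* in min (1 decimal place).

By the marginal value theorem, leave when the instantaneous gain rate g'(t) equals the habitat-wide average g(t)/(T + t).
g'(t) = 0.42·302·t^-0.58. Setting 0.42·302·t^-0.58 = 302·t^0.42/(24.2+t) gives 0.42(24.2+t) = t, so 0.58·t = 0.42×24.2.
t* = 0.42×24.2/0.58 = 17.52 min.

17.5 min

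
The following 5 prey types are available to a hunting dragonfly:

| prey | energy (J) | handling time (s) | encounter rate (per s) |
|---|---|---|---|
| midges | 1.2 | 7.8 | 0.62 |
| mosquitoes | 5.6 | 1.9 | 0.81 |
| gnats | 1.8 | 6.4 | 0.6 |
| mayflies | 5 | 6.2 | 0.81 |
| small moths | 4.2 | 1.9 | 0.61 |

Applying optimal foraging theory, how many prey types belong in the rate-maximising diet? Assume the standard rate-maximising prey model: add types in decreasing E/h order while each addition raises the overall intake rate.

Profitabilities (E/h, J/s): mosquitoes 2.95, small moths 2.21, mayflies 0.806, gnats 0.281, midges 0.154. Add prey in this order while the next type's profitability exceeds the intake rate on those already taken.
Rate on top 1: 1.787. small moths: 2.21 > 1.787 → include.
Rate on top 2: 1.919. mayflies: 0.806 < 1.919 → exclude; stop.
Optimal diet: mosquitoes, small moths — 2 of 5 types.

2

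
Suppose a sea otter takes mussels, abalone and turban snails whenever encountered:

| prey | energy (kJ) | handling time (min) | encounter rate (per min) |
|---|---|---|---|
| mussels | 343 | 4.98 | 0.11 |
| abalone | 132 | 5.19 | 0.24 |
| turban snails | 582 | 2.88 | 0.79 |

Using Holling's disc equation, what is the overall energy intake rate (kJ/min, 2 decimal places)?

R = (0.11×343 + 0.24×132 + 0.79×582) / (1 + 0.11×4.98 + 0.24×5.19 + 0.79×2.88) = 529.2/5.069 = 104.4 kJ/min.

104.41 kJ/min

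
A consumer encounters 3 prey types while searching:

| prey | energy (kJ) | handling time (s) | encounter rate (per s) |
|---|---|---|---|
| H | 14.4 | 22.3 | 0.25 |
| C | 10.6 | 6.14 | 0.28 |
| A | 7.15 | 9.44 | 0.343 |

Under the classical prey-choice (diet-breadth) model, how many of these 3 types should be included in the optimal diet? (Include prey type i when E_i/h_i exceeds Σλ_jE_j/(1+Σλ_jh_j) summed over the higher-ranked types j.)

Rank by E/h (kJ/s): C 1.73, A 0.757, H 0.646. Include each in turn until the next type's E/h falls below the running intake rate.
Rate on top 1: 1.091. A: 0.757 < 1.091 → exclude; stop.
Optimal diet: C — 1 of 3 types.

1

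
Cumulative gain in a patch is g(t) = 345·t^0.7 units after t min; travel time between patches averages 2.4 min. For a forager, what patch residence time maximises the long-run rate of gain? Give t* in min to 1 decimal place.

Optimal t* satisfies g'(t*) = g(t*)/(T + t*).
g'(t) = 0.7·345·t^-0.3. Setting 0.7·345·t^-0.3 = 345·t^0.7/(2.4+t) gives 0.7(2.4+t) = t, so 0.30·t = 0.7×2.4.
t* = 0.7×2.4/0.30 = 5.6 min.

5.6 min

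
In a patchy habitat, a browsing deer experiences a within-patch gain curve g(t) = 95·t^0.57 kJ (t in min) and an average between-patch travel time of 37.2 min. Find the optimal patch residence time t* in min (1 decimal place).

49.3 min

Optimal t* satisfies g'(t*) = g(t*)/(T + t*).
g'(t) = 0.57·95·t^-0.43. Setting 0.57·95·t^-0.43 = 95·t^0.57/(37.2+t) gives 0.57(37.2+t) = t, so 0.43·t = 0.57×37.2.
t* = 0.57×37.2/0.43 = 49.31 min.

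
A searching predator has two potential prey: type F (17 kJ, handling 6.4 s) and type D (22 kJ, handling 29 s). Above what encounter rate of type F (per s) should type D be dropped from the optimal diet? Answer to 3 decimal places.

The zero-one rule: include type D iff E₂/h₂ > λE₁/(1+λh₁). Equality gives the switch point.
λE₁h₂ = E₂ + λE₂h₁ ⇒ λ = E₂/(E₁h₂ − E₂h₁) = 22/(493 − 140.8) = 0.06246 per s.

0.062 per s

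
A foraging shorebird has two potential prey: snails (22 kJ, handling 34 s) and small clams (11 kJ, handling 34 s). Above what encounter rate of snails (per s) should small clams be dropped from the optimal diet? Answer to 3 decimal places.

At the threshold, the rate on snails alone equals the profitability of small clams: λ·22/(1 + λ·34) = 11/34 = 0.3235.
Rearranging, λ(22 − 0.3235×34) = 0.3235, so λ = 0.3235/11 = 0.02941 per s.

0.029 per s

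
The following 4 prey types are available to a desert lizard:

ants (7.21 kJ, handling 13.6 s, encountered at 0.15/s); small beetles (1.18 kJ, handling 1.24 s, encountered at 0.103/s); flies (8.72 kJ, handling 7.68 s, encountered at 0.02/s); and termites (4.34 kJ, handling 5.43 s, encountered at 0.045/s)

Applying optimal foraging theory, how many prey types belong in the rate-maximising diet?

E/h in descending order: flies 1.14, small beetles 0.952, termites 0.799, ants 0.53 kJ/s. The optimal diet is the largest prefix of this list for which every included type satisfies E_i/h_i > R on the types above it.
Rate on top 1: 0.1512. small beetles: 0.952 > 0.1512 → include.
Rate on top 2: 0.231. termites: 0.799 > 0.231 → include.
Rate on top 3: 0.322. ants: 0.53 > 0.322 → include.
Optimal diet: flies, small beetles, termites, ants — 4 of 4 types.

4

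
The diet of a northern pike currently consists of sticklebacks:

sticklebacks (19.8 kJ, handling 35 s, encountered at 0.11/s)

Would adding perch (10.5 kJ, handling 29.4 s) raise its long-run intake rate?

On sticklebacks alone, R = ΣλE/(1+Σλh) = 2.178/4.85 = 0.4491 kJ/s.
Profitability of perch: 10.5/29.4 = 0.3571 kJ/s.
Since 0.3571 < R, time spent handling perch is better spent searching.

No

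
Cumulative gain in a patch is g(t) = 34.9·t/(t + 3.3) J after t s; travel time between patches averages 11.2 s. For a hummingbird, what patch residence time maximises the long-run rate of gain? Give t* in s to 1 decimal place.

6.1 s

Optimal t* satisfies g'(t*) = g(t*)/(T + t*).
g'(t) = 34.9·3.3/(t + 3.3)². Setting 34.9·3.3/(t+3.3)² = 34.9t/[(t+3.3)(11.2+t)] gives 3.3(11.2+t) = t(t+3.3), so t² = 3.3×11.2 = 36.96.
t* = √36.96 = 6.079 s.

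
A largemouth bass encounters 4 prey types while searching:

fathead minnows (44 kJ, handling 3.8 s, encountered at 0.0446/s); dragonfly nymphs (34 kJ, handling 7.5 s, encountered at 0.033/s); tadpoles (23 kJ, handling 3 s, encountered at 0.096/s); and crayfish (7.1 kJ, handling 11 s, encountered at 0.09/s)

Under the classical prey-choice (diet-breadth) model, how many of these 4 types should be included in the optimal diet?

3

Rank by E/h (kJ/s): fathead minnows 11.6, tadpoles 7.67, dragonfly nymphs 4.53, crayfish 0.645. Include each in turn until the next type's E/h falls below the running intake rate.
Rate on top 1: 1.678. tadpoles: 7.67 > 1.678 → include.
Rate on top 2: 2.861. dragonfly nymphs: 4.53 > 2.861 → include.
Rate on top 3: 3.104. crayfish: 0.645 < 3.104 → exclude; stop.
Optimal diet: fathead minnows, tadpoles, dragonfly nymphs — 3 of 4 types.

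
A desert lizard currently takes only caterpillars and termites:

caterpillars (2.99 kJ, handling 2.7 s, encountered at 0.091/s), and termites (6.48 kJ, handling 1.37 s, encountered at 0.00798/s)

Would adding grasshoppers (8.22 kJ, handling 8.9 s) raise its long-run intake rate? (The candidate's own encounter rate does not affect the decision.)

Current rate: (0.091×2.99 + 0.00798×6.48)/(1 + 0.091×2.7 + 0.00798×1.37) = 0.2577 kJ/s.
grasshoppers: E/h = 8.22/8.9 = 0.9236 kJ/s.
Since 0.9236 > R, including grasshoppers increases the long-run rate.

Yes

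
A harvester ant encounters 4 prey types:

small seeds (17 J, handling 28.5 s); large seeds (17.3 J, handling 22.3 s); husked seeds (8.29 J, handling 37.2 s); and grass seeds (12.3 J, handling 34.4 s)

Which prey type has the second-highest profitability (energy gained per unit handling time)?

small seeds

In descending order of E/h:
large seeds: 17.3/22.3 = 0.776 J/s
small seeds: 17/28.5 = 0.596 J/s
grass seeds: 12.3/34.4 = 0.358 J/s
husked seeds: 8.29/37.2 = 0.223 J/s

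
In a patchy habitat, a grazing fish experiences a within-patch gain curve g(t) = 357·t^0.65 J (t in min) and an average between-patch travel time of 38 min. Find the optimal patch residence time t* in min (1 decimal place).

By the marginal value theorem, leave when the instantaneous gain rate g'(t) equals the habitat-wide average g(t)/(T + t).
g'(t) = 0.65·357·t^-0.35. Setting 0.65·357·t^-0.35 = 357·t^0.65/(38+t) gives 0.65(38+t) = t, so 0.35·t = 0.65×38.
t* = 0.65×38/0.35 = 70.57 min.

70.6 min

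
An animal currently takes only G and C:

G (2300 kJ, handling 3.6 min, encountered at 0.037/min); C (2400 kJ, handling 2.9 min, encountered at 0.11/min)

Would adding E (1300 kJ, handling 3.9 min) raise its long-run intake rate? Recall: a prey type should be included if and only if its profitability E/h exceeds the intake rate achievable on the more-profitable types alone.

Intake rate on the current diet: R = (0.037×2300 + 0.11×2400) / (1 + 0.037×3.6 + 0.11×2.9) = 349.1/1.452 = 240.4 kJ/min.
E: E/h = 1300/3.9 = 333.3 kJ/min.
Since 333.3 > R, including E increases the long-run rate.

Yes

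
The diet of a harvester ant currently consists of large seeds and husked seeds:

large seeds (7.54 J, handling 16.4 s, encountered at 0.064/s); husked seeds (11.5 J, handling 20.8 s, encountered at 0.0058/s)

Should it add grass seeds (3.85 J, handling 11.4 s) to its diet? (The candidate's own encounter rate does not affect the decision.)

Yes

On large seeds and husked seeds alone, R = ΣλE/(1+Σλh) = 0.5493/2.17 = 0.2531 J/s.
grass seeds: E/h = 3.85/11.4 = 0.3377 J/s.
0.3377 > 0.2531, so adding grass seeds raises the average — include it.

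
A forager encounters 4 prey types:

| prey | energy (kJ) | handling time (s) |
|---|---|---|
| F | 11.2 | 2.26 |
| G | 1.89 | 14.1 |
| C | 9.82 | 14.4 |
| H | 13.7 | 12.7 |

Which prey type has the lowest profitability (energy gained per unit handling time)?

G

Profitability E/h (kJ/s): F = 11.2/2.26 = 4.96, G = 1.89/14.1 = 0.134, C = 9.82/14.4 = 0.682, H = 13.7/12.7 = 1.08.
Ranked: F > H > C > G.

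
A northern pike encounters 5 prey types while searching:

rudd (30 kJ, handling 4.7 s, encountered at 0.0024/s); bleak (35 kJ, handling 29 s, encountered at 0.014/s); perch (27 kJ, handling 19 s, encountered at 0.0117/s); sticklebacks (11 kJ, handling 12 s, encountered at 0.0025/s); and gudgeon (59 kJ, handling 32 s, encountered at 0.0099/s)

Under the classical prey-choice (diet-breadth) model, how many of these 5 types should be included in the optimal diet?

Rank by E/h (kJ/s): rudd 6.38, gudgeon 1.84, perch 1.42, bleak 1.21, sticklebacks 0.917. Include each in turn until the next type's E/h falls below the running intake rate.
Rate on top 1: 0.0712. gudgeon: 1.84 > 0.0712 → include.
Rate on top 2: 0.494. perch: 1.42 > 0.494 → include.
Rate on top 3: 0.6269. bleak: 1.21 > 0.6269 → include.
Rate on top 4: 0.7473. sticklebacks: 0.917 > 0.7473 → include.
Optimal diet: rudd, gudgeon, perch, bleak, sticklebacks — 5 of 5 types.

5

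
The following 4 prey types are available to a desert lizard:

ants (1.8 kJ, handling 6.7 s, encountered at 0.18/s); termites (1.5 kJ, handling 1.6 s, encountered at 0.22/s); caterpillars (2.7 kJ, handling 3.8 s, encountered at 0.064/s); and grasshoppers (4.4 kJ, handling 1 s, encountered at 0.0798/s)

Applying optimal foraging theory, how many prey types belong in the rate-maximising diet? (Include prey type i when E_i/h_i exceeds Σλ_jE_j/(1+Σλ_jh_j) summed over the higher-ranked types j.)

3

Rank by E/h (kJ/s): grasshoppers 4.4, termites 0.938, caterpillars 0.711, ants 0.269. Include each in turn until the next type's E/h falls below the running intake rate.
Rate on top 1: 0.3252. termites: 0.938 > 0.3252 → include.
Rate on top 2: 0.4757. caterpillars: 0.711 > 0.4757 → include.
Rate on top 3: 0.5098. ants: 0.269 < 0.5098 → exclude; stop.
Optimal diet: grasshoppers, termites, caterpillars — 3 of 4 types.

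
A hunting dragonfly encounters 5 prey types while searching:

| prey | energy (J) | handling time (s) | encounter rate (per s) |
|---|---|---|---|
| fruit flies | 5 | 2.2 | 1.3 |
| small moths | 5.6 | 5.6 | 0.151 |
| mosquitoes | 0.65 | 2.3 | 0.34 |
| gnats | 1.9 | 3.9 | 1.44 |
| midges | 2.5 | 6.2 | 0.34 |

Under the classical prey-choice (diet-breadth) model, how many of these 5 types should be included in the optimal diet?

Rank by E/h (J/s): fruit flies 2.27, small moths 1, gnats 0.487, midges 0.403, mosquitoes 0.283. Include each in turn until the next type's E/h falls below the running intake rate.
Rate on top 1: 1.684. small moths: 1 < 1.684 → exclude; stop.
Optimal diet: fruit flies — 1 of 5 types.

1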